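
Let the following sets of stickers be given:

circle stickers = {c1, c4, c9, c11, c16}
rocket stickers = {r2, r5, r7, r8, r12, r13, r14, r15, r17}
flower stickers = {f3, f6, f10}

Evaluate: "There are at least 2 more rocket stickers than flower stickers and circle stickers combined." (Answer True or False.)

False

rocket stickers: 9.
flower stickers: 3; circle stickers: 5; combined: 3 + 5 = 8.
The claim requires 9 − 8 = 1 ≥ 2, which does not hold.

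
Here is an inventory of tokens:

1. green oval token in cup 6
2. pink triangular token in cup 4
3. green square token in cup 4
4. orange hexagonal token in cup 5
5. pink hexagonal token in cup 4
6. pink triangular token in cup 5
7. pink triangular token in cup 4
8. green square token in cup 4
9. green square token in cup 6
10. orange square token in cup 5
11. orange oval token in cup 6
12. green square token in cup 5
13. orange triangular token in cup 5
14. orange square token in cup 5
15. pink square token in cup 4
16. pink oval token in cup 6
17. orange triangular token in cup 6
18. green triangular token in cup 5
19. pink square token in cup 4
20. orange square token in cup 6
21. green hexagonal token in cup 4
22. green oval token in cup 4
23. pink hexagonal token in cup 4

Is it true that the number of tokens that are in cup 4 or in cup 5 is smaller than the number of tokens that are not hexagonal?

True

tokens in cup 4 or in cup 5: 17.
tokens that are not hexagonal: 19.
The claim requires 17 < 19, which holds.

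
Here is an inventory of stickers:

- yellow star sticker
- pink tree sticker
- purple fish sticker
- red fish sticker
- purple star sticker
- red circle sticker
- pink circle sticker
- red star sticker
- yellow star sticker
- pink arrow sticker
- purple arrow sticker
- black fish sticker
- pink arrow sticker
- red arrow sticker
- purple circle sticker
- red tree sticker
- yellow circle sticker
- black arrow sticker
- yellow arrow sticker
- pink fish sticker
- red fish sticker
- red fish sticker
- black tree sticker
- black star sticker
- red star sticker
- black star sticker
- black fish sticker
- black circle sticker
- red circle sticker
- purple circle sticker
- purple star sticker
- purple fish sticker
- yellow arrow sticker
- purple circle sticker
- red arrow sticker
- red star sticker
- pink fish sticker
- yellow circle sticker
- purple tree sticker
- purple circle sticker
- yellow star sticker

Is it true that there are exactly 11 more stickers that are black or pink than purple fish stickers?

There are 13 stickers that are black or pink.
There are 2 purple fish stickers.
The claim requires 13 − 2 (= 11) to equal 11, which holds.

True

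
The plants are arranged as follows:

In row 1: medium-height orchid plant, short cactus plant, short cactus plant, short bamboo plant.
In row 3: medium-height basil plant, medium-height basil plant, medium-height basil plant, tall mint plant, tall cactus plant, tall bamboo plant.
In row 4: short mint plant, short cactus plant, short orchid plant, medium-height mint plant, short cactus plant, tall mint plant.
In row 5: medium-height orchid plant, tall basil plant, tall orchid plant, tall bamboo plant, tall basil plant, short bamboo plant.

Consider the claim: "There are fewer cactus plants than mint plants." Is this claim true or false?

There are 5 cactus plants.
There are 4 mint plants.
The claim requires 5 < 4, which does not hold.

False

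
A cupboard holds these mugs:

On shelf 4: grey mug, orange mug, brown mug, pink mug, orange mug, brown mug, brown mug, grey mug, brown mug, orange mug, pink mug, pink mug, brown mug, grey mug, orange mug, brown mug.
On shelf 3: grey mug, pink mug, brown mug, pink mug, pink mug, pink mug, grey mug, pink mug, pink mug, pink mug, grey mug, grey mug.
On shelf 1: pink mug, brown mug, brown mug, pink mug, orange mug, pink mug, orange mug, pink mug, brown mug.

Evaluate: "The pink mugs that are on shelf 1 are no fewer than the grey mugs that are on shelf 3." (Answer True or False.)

True

pink mugs on shelf 1: 4.
grey mugs on shelf 3: 4.
The claim requires 4 ≥ 4, which holds.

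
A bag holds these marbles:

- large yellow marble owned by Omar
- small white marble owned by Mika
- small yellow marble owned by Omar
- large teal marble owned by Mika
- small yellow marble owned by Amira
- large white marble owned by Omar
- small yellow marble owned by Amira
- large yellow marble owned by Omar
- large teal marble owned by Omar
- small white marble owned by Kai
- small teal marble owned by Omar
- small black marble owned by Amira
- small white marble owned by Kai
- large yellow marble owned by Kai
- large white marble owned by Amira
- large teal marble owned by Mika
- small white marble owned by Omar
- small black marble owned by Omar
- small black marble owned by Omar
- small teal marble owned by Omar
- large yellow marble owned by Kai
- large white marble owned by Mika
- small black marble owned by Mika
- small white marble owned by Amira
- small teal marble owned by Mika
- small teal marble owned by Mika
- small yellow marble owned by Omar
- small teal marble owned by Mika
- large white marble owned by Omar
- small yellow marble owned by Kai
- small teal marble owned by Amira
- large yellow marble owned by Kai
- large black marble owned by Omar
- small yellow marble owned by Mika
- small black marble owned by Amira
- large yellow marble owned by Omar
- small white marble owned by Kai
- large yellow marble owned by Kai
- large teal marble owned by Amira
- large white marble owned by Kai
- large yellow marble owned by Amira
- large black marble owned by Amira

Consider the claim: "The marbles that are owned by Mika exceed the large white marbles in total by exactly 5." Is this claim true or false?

False

marbles owned by Mika: 9.
large white marbles: 5.
The claim requires 9 − 5 (= 4) to equal 5, which does not hold.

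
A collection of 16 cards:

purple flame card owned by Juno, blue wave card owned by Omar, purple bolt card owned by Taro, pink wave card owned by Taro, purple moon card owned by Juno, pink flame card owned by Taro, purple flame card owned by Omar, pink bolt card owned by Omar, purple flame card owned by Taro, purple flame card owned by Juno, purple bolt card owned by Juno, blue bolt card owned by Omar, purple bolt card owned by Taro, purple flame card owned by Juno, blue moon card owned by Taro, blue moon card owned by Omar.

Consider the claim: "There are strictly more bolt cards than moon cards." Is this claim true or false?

True

bolt cards: 5.
moon cards: 3.
The claim requires 5 > 3, which holds.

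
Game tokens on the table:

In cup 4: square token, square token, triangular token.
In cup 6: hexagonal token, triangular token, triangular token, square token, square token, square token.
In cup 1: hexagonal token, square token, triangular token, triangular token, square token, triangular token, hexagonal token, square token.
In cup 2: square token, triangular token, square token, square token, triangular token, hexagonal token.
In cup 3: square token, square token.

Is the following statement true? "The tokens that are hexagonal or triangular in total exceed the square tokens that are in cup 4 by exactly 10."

tokens that are hexagonal or triangular: 12.
square tokens in cup 4: 2.
The claim requires 12 − 2 (= 10) to equal 10, which holds.

True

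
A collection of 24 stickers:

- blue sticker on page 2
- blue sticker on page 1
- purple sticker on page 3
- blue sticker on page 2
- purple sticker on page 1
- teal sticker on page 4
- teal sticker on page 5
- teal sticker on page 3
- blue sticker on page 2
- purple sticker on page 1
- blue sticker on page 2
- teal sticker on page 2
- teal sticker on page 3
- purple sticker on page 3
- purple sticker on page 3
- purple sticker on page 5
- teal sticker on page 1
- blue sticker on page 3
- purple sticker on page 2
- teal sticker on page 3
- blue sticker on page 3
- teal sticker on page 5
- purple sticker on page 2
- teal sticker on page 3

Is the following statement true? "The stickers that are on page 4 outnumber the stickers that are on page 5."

stickers on page 4: 1.
stickers on page 5: 3.
The claim requires 1 > 3, which does not hold.

False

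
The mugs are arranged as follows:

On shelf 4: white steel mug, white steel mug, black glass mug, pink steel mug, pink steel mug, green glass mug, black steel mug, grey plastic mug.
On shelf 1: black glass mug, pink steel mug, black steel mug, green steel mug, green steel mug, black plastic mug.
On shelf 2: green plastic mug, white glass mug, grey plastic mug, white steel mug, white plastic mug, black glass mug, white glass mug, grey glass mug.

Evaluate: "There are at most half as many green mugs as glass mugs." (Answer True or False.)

There are 4 green mugs.
There are 7 glass mugs.
The claim requires 2 × 4 = 8 ≤ 7, which does not hold.

False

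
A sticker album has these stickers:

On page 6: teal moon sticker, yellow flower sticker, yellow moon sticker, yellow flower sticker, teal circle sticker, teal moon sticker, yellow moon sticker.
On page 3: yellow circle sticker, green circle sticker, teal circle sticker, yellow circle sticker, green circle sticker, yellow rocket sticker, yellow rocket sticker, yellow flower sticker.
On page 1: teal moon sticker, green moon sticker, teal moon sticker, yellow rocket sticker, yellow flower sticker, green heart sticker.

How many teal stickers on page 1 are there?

2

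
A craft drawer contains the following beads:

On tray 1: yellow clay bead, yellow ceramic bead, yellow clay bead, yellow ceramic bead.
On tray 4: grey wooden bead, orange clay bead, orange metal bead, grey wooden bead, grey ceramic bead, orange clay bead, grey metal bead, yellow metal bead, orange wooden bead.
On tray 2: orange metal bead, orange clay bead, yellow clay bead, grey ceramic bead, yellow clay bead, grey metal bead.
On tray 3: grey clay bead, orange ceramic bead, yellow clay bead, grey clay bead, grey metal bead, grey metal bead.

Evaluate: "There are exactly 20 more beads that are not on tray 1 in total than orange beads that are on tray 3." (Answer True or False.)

|beads that are not on tray 1| = 21.
|orange beads on tray 3| = 1.
The claim requires 21 − 1 (= 20) to equal 20, which holds.

True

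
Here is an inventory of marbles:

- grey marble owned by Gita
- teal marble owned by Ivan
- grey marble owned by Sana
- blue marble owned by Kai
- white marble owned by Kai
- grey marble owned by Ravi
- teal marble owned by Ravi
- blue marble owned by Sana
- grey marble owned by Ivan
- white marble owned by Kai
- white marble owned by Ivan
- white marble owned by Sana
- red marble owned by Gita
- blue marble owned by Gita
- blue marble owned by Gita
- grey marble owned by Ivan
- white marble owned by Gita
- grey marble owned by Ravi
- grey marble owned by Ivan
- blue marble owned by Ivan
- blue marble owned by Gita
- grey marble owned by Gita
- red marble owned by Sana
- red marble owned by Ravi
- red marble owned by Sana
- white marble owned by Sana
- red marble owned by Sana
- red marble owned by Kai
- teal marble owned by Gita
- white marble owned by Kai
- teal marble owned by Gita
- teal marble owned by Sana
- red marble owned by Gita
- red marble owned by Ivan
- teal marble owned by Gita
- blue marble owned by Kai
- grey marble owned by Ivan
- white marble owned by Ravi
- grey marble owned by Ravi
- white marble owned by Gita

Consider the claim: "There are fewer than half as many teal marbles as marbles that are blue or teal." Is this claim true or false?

There are 6 teal marbles.
There are 13 marbles that are blue or teal.
The claim requires 2 × 6 = 12 < 13, which holds.

True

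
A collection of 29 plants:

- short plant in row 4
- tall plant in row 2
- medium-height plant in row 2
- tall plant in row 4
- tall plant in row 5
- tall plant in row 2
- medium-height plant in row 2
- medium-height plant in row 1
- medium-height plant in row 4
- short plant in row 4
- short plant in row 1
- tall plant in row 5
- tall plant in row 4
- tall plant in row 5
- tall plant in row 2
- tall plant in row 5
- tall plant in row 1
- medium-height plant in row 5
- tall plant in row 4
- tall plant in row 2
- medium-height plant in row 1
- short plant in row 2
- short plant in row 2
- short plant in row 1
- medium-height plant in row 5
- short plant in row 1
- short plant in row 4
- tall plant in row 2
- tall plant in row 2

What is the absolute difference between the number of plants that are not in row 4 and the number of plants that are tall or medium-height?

1

plants that are not in row 4: 22. plants that are tall or medium-height: 21.
|22 − 21| = 22 − 21 = 1.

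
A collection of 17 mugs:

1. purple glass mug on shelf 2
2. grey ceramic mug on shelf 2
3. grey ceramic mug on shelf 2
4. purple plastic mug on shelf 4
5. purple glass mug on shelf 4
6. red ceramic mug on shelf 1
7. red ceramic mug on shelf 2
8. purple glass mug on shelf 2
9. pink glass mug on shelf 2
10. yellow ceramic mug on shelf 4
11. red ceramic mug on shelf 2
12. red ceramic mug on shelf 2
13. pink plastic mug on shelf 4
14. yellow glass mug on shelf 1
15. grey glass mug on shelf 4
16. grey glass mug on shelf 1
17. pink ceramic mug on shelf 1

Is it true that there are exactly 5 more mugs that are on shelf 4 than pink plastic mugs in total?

False

|mugs on shelf 4| = 5.
|pink plastic mugs| = 1.
The claim requires 5 − 1 (= 4) to equal 5, which does not hold.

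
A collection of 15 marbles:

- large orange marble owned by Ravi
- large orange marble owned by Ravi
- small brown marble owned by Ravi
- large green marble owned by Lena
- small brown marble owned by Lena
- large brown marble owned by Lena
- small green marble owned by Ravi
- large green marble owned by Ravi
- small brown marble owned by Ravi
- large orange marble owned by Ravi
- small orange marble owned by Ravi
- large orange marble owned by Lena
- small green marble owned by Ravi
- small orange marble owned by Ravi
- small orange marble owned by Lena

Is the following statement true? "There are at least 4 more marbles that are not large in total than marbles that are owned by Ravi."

There are 8 marbles that are not large.
Count of marbles owned by Ravi: 10.
The claim requires 8 − 10 = -2 ≥ 4, which does not hold.

False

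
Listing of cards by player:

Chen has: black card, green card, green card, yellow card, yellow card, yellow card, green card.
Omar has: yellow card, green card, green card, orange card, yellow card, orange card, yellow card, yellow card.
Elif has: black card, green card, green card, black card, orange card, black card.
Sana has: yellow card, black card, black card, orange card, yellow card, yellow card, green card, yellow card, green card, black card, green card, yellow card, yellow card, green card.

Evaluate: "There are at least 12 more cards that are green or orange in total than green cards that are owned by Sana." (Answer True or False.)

False

cards that are green or orange: 15.
green cards owned by Sana: 4.
The claim requires 15 − 4 = 11 ≥ 12, which does not hold.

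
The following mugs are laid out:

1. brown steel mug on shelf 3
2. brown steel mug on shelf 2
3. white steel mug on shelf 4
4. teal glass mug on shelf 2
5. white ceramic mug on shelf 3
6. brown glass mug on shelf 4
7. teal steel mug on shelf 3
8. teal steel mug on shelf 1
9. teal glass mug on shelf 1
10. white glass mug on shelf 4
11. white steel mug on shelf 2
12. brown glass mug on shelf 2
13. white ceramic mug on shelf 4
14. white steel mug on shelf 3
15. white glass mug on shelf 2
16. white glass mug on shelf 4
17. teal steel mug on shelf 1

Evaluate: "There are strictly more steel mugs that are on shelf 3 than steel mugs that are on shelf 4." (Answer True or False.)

There are 3 steel mugs on shelf 3.
There is 1 steel mug on shelf 4.
The claim requires 3 > 1, which holds.

True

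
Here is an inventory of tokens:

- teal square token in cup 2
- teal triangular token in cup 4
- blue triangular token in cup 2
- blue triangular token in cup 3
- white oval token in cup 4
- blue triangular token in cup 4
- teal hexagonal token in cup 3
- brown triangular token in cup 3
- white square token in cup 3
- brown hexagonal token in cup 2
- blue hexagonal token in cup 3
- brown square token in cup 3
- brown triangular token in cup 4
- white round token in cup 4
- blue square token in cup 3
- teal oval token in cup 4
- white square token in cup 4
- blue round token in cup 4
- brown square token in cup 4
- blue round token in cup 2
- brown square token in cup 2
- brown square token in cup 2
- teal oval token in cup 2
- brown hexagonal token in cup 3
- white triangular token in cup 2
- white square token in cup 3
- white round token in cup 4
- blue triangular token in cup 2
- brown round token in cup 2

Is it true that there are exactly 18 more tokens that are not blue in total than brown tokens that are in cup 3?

True

tokens that are not blue: 21.
brown tokens in cup 3: 3.
The claim requires 21 − 3 (= 18) to equal 18, which holds.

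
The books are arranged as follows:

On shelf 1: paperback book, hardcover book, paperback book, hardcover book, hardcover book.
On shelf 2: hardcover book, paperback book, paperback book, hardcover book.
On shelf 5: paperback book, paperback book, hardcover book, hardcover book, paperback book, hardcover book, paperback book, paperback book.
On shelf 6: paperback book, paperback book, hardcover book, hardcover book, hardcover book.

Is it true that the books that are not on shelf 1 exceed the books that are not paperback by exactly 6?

True

There are 17 books that are not on shelf 1.
There are 11 books that are not paperback.
The claim requires 17 − 11 (= 6) to equal 6, which holds.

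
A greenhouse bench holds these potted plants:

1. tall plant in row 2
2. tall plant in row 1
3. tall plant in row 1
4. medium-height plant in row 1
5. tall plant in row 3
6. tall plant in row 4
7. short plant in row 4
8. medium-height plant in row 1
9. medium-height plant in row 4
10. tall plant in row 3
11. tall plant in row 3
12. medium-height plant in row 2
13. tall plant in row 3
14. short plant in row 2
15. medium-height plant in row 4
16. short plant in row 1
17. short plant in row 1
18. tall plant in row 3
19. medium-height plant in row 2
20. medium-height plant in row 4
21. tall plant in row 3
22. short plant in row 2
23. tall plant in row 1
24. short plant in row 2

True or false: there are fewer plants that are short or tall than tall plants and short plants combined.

False

There are 17 plants that are short or tall.
tall plants: 11; short plants: 6; combined: 11 + 6 = 17.
The claim requires 17 < 17, which does not hold.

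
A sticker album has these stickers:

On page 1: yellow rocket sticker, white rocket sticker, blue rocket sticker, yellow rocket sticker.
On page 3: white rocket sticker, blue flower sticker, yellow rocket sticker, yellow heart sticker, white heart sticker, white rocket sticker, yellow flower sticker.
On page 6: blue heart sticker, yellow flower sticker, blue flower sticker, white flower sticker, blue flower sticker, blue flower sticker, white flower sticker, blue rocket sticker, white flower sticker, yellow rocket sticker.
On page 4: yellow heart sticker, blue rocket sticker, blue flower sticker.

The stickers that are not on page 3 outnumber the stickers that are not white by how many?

stickers that are not on page 3: 17.
stickers that are not white: 17.
17 − 17 = 0.

0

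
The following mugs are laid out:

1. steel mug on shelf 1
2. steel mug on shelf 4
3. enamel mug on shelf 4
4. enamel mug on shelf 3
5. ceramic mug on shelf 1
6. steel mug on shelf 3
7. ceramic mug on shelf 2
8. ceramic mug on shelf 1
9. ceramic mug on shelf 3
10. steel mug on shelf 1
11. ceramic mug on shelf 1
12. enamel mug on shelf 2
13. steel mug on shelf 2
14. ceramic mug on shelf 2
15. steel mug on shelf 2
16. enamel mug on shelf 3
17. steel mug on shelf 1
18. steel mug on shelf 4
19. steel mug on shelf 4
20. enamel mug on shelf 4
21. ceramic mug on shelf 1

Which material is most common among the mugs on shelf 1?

Counts by material (restricted to mugs on shelf 1): ceramic 4, steel 3.
The maximum is 4, held uniquely by ceramic.

ceramic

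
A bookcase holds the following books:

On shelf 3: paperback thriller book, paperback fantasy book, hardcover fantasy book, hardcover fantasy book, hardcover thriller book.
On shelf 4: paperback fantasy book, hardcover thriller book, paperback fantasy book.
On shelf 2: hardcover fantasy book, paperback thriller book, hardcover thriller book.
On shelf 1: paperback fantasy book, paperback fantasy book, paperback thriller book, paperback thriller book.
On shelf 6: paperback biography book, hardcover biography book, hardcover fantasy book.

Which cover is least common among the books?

Counts by cover: paperback 10, hardcover 8.
The minimum is 8, held uniquely by hardcover.

hardcover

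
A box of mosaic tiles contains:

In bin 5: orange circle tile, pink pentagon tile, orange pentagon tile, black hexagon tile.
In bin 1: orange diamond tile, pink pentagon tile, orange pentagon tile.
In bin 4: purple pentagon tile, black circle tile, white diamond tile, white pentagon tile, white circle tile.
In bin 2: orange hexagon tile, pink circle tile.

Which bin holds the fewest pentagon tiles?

Counts by bin (restricted to pentagon tiles): bin 4→2, bin 5→2, bin 1→2, bin 2→0.
The minimum is 0, held uniquely by bin 2.

bin 2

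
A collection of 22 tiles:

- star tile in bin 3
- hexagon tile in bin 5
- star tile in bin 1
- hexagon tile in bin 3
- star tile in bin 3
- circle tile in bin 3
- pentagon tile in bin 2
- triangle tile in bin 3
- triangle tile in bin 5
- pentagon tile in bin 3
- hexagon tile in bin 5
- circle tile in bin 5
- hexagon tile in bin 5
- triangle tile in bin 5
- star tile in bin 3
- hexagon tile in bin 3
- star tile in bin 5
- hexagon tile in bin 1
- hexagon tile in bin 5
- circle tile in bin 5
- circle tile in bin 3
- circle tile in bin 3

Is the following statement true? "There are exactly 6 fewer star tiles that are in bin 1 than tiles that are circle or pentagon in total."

There is 1 star tile in bin 1.
There are 7 tiles that are circle or pentagon.
The claim requires 7 − 1 (= 6) to equal 6, which holds.

True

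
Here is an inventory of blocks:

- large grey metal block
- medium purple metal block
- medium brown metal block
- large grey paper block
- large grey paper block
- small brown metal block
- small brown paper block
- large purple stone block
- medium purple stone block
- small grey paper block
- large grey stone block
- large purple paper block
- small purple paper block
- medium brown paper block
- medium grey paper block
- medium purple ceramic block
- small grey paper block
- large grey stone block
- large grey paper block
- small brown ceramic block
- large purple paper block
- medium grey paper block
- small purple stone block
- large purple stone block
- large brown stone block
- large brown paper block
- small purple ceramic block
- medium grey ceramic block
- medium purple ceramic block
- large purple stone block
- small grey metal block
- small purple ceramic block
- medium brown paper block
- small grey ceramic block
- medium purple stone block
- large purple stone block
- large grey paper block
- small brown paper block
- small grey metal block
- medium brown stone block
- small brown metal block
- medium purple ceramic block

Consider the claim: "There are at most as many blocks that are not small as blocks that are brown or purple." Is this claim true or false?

There are 28 blocks that are not small.
There are 27 blocks that are brown or purple.
The claim requires 28 ≤ 27, which does not hold.

False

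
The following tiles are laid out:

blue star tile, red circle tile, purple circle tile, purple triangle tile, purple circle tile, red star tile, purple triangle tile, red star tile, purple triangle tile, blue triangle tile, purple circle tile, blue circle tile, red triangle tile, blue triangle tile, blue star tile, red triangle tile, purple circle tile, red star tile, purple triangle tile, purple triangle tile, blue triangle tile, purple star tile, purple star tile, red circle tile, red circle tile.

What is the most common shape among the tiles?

triangle

Counts by shape: triangle 10, circle 8, star 7.
The maximum is 10, held uniquely by triangle.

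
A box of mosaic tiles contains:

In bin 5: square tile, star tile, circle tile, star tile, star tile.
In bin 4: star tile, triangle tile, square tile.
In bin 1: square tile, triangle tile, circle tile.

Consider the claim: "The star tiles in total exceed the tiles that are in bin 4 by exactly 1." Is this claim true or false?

True

|star tiles| = 4.
|tiles in bin 4| = 3.
The claim requires 4 − 3 (= 1) to equal 1, which holds.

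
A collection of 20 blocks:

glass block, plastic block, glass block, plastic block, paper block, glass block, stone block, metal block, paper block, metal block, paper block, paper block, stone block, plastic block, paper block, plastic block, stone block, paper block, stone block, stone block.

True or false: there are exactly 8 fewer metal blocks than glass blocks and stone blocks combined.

False

There are 2 metal blocks.
glass blocks: 3; stone blocks: 5; combined: 3 + 5 = 8.
The claim requires 8 − 2 (= 6) to equal 8, which does not hold.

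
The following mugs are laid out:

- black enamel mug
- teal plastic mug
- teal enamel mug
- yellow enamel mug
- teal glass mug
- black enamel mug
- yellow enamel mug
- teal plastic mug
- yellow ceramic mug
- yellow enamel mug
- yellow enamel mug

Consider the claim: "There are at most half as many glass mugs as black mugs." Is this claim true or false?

glass mugs: 1.
black mugs: 2.
The claim requires 2 × 1 = 2 ≤ 2, which holds.

True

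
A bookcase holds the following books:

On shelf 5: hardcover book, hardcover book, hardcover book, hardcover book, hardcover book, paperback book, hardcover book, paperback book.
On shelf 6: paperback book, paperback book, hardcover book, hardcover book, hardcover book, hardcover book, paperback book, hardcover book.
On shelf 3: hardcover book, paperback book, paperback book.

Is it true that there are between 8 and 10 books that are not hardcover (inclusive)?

books that are not hardcover: 7.
The claim requires 8 ≤ 7 ≤ 10, which does not hold.

False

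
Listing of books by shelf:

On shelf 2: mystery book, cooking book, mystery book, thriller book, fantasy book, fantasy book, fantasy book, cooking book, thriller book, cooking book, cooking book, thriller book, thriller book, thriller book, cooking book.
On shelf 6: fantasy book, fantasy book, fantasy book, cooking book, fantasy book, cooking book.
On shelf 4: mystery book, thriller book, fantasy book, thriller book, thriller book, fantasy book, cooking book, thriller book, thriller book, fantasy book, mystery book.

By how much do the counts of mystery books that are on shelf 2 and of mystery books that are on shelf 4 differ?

mystery books on shelf 2: 2. mystery books on shelf 4: 2.
|2 − 2| = 2 − 2 = 0.

0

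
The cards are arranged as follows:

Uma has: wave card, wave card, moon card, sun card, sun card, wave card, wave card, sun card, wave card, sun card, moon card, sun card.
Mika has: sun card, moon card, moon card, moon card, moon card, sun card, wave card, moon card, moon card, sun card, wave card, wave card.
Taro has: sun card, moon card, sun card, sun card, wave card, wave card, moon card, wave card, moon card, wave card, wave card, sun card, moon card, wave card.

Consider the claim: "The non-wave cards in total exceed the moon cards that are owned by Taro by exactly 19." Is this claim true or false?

False

non-wave cards: 24.
moon cards owned by Taro: 4.
The claim requires 24 − 4 (= 20) to equal 19, which does not hold.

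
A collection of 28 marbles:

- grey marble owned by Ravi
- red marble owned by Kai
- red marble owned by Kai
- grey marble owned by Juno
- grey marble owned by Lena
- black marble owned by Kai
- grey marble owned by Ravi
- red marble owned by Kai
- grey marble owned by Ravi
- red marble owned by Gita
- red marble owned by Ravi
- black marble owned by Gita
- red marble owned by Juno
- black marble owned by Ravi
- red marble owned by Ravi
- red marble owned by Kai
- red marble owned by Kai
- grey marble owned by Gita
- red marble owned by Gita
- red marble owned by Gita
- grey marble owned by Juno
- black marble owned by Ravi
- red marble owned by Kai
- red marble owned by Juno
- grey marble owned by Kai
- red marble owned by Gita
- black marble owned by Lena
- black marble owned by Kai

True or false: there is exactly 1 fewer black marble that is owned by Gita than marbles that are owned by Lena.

black marbles owned by Gita: 1.
marbles owned by Lena: 2.
The claim requires 2 − 1 (= 1) to equal 1, which holds.

True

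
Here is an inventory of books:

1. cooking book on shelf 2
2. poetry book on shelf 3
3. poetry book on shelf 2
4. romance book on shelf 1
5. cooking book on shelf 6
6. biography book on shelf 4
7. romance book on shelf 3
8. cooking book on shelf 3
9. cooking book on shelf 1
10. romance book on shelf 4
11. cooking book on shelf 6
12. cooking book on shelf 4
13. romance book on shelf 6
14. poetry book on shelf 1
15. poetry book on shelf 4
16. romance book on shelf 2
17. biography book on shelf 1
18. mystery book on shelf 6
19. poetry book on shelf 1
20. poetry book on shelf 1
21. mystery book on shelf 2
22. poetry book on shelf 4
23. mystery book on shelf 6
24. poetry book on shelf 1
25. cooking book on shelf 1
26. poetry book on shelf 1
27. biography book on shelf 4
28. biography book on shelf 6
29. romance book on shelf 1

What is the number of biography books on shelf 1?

1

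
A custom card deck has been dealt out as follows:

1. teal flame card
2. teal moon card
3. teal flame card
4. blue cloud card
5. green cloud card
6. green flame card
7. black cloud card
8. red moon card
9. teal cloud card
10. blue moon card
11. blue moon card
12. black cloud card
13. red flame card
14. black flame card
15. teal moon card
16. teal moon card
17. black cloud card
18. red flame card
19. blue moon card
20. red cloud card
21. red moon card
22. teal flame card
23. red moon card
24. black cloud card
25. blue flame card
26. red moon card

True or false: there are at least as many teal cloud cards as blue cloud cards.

True

teal cloud cards: 1.
blue cloud cards: 1.
The claim requires 1 ≥ 1, which holds.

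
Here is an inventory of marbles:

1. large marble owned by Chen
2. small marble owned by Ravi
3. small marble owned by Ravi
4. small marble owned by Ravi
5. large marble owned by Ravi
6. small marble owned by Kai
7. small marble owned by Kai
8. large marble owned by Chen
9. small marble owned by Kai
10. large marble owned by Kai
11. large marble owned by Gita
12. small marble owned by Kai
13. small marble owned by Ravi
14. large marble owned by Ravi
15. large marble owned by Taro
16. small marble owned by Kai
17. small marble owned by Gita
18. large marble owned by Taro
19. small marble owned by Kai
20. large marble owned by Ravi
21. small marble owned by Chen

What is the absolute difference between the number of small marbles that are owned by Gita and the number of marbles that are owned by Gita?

small marbles owned by Gita: 1. marbles owned by Gita: 2.
|1 − 2| = 2 − 1 = 1.

1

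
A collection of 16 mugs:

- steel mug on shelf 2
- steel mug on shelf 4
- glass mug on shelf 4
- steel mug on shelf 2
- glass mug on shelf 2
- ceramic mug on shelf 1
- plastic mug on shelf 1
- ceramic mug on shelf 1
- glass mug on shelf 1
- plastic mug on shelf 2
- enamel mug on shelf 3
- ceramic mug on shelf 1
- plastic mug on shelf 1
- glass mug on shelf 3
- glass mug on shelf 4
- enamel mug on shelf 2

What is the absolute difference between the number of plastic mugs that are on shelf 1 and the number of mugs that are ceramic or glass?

6

plastic mugs on shelf 1: 2. mugs that are ceramic or glass: 8.
|2 − 8| = 8 − 2 = 6.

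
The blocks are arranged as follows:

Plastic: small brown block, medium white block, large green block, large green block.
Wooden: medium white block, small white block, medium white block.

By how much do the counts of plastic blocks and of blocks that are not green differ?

1

plastic blocks: 4. blocks that are not green: 5.
|4 − 5| = 5 − 4 = 1.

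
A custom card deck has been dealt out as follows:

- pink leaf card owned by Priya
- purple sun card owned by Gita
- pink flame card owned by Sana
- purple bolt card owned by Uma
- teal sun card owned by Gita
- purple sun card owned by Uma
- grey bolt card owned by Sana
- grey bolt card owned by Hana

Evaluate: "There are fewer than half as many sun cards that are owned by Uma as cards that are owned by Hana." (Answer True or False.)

sun cards owned by Uma: 1.
cards owned by Hana: 1.
The claim requires 2 × 1 = 2 < 1, which does not hold.

False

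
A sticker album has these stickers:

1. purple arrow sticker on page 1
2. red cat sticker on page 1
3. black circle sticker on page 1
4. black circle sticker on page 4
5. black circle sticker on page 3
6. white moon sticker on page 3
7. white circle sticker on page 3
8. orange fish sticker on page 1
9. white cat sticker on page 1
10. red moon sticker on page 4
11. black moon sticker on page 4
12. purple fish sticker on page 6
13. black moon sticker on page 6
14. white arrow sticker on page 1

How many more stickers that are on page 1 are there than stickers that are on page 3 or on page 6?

1

stickers on page 1: 6.
stickers on page 3 or on page 6: 5.
6 − 5 = 1.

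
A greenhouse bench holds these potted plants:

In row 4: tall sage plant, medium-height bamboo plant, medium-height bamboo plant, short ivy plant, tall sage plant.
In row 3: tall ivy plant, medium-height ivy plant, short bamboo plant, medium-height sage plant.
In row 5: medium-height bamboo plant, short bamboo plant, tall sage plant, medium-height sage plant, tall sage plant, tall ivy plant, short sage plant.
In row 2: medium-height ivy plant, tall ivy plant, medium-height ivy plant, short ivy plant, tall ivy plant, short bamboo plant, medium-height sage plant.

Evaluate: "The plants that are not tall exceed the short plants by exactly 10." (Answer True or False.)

There are 15 plants that are not tall.
There are 6 short plants.
The claim requires 15 − 6 (= 9) to equal 10, which does not hold.

False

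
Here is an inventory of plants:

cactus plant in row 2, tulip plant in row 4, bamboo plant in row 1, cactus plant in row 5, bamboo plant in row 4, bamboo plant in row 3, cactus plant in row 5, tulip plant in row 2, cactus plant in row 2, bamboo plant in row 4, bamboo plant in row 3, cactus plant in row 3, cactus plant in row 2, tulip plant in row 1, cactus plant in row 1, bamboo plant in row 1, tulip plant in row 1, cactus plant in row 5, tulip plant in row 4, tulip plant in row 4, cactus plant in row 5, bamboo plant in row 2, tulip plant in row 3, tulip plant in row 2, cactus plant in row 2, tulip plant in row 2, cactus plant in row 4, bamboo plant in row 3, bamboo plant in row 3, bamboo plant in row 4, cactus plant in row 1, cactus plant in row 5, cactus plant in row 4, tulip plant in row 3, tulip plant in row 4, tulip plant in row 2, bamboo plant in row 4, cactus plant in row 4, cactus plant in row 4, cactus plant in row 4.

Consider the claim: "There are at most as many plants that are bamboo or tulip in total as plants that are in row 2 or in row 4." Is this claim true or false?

False

|plants that are bamboo or tulip| = 23.
|plants in row 2 or in row 4| = 22.
The claim requires 23 ≤ 22, which does not hold.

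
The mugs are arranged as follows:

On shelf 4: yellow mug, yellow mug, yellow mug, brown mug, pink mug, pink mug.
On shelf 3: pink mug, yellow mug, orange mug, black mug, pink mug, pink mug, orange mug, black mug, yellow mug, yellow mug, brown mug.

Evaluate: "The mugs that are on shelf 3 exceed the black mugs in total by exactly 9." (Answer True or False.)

There are 11 mugs on shelf 3.
There are 2 black mugs.
The claim requires 11 − 2 (= 9) to equal 9, which holds.

True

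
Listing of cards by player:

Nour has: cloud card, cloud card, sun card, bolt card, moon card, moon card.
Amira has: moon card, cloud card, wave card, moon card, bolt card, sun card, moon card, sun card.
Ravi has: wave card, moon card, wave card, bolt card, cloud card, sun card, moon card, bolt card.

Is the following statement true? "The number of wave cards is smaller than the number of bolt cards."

wave cards: 3.
bolt cards: 4.
The claim requires 3 < 4, which holds.

True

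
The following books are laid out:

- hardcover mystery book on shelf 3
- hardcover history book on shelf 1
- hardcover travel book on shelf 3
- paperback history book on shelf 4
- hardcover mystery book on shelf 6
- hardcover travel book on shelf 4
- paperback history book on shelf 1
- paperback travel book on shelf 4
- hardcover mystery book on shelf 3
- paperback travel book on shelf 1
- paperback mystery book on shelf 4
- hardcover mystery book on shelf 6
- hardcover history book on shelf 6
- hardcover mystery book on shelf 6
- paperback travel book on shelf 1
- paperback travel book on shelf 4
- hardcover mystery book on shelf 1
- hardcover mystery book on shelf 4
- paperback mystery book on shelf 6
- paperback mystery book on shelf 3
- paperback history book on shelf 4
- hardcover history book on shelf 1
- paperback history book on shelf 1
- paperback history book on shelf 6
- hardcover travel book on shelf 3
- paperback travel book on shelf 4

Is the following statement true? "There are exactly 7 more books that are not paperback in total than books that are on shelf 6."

|books that are not paperback| = 13.
|books on shelf 6| = 6.
The claim requires 13 − 6 (= 7) to equal 7, which holds.

True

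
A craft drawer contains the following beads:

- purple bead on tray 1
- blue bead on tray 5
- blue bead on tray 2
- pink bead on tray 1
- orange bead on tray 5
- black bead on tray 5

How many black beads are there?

1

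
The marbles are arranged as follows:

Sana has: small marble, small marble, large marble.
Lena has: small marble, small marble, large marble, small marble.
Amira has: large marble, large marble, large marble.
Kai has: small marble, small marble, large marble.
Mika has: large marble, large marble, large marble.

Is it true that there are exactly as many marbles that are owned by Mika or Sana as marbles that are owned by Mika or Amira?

True

|marbles owned by Mika or Sana| = 6.
|marbles owned by Mika or Amira| = 6.
The claim requires 6 = 6, which holds.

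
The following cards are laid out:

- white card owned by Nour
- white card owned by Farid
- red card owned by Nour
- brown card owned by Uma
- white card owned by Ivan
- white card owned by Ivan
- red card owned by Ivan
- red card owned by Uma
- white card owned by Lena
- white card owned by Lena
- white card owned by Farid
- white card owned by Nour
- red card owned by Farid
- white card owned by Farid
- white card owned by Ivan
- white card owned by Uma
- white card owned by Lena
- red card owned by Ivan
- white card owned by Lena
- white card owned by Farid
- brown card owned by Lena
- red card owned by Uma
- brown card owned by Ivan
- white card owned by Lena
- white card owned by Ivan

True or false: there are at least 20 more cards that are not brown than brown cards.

cards that are not brown: 22.
brown cards: 3.
The claim requires 22 − 3 = 19 ≥ 20, which does not hold.

False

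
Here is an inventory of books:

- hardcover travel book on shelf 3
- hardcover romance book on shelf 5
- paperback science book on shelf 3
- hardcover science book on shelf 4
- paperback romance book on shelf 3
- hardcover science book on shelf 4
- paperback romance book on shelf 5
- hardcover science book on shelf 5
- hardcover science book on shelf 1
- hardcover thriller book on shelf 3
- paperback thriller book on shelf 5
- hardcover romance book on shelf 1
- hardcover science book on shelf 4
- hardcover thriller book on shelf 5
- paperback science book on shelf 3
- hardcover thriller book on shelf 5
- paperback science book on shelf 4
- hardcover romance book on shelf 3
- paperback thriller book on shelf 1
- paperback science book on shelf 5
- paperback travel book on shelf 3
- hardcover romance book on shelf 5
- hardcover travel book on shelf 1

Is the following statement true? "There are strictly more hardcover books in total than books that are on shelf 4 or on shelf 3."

|hardcover books| = 14.
|books on shelf 4 or on shelf 3| = 11.
The claim requires 14 > 11, which holds.

True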